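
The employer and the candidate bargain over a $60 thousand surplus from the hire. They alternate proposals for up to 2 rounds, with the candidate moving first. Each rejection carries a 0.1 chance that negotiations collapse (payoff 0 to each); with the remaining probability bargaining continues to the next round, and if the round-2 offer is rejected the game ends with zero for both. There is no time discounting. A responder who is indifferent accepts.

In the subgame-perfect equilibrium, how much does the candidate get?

Round 2 (the employer proposes): the candidate will accept anything ≥ 0, so the employer offers 0 and keeps 60.
Round 1 (the candidate proposes): rejecting gives the employer an expected 0.9 × 60 = 54, so the candidate offers 54, keeping 6.

6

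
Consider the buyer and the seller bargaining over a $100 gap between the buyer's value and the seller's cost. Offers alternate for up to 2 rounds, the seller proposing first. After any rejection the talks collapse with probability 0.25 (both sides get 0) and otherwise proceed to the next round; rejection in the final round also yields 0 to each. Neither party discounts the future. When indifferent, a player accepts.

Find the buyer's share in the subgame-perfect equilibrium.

By backward induction:
Round 2 (the buyer proposes): the seller will accept anything ≥ 0, so the buyer offers 0 and keeps 100.
Round 1 (the seller proposes): rejecting gives the buyer an expected 0.75 × 100 = 75, so the seller offers 75, keeping 25.

75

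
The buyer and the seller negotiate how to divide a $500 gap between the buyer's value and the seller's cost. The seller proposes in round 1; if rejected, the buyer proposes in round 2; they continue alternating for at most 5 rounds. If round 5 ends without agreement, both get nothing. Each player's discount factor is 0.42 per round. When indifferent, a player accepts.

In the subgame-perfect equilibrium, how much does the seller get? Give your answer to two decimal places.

Work backward from the last round.
Round 5 (the seller proposes): the buyer will accept anything ≥ 0, so the seller offers 0 and keeps 500.
Round 4 (the buyer proposes): the seller can get 500 next round, worth 0.42 × 500 = 210 now. The buyer offers 210 and keeps 500 − 210 = 290.
Round 3 (the seller proposes): the buyer can get 290 next round, worth 0.42 × 290 = 121.8 now, so the seller offers 121.8, keeping 378.2.
Round 2 (the buyer proposes): the seller can get 378.2 next round, worth 0.42 × 378.2 = 158.844 now, so the buyer offers 158.844, keeping 341.156.
Round 1 (the seller proposes): the buyer can get 341.156 next round, worth 0.42 × 341.156 = 143.28552 now, so the seller offers 143.28552, keeping 356.71448.

356.71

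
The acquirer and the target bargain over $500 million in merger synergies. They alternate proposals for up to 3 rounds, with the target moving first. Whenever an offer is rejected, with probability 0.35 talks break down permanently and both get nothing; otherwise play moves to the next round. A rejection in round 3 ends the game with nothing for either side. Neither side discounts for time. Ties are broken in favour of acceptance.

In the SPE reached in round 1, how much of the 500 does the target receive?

386.25

Round 3 (the target proposes): rejection yields 0 for the acquirer; the target offers 0 and keeps 500.
Round 2 (the acquirer proposes): rejecting gives the target an expected 0.65 × 500 = 325, so the acquirer offers 325, keeping 175.
Round 1 (the target proposes): rejecting gives the acquirer an expected 0.65 × 175 = 113.75, so the target offers 113.75, keeping 386.25.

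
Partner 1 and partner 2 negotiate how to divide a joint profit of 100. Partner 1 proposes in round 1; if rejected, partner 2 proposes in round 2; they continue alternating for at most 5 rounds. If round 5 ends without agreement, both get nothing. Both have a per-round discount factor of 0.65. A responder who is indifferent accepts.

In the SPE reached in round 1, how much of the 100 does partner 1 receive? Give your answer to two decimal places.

67.64

Round 5 (partner 1 proposes): partner 2 will accept anything ≥ 0, so partner 1 offers 0 and keeps 100.
Round 4 (partner 2 proposes): partner 1 can get 100 next round, worth 0.65 × 100 = 65 now. Partner 2 offers 65 and keeps 100 − 65 = 35.
Round 3 (partner 1 proposes): partner 2 can get 35 next round, worth 0.65 × 35 = 22.75 now. Partner 1 offers 22.75 and keeps 100 − 22.75 = 77.25.
Round 2 (partner 2 proposes): partner 1 can get 77.25 next round, worth 0.65 × 77.25 = 50.2125 now. Partner 2 offers 50.2125 and keeps 100 − 50.2125 = 49.7875.
Round 1 (partner 1 proposes): partner 2 can get 49.7875 next round, worth 0.65 × 49.7875 = 32.361875 now, so partner 1 offers 32.361875, keeping 67.638125.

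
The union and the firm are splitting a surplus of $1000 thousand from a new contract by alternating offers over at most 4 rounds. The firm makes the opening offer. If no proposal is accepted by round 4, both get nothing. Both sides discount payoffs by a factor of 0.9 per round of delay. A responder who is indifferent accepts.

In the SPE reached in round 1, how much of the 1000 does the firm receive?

181

By backward induction:
Round 4 (the union proposes): the firm will accept anything ≥ 0, so the union offers 0 and keeps 1000.
Round 3 (the firm proposes): the union can get 1000 next round, worth 0.9 × 1000 = 900 now. The firm offers 900 and keeps 1000 − 900 = 100.
Round 2 (the union proposes): the firm can get 100 next round, worth 0.9 × 100 = 90 now; the union offers that and keeps 910.
Round 1 (the firm proposes): the union can get 910 next round, worth 0.9 × 910 = 819 now, so the firm offers 819, keeping 181.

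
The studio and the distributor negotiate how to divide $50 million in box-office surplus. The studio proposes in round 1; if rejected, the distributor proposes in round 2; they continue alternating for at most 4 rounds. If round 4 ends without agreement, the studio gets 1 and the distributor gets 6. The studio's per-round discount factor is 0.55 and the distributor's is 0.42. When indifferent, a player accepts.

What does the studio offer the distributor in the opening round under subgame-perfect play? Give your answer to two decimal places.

Solve by backward induction from round 4.
Round 4 (the distributor proposes): the studio gets 1 if talks fail, so the distributor offers 1 and keeps 49.
Round 3 (the studio proposes): the distributor can get 49 next round, worth 0.42 × 49 = 20.58 now, so the studio offers 20.58, keeping 29.42.
Round 2 (the distributor proposes): the studio can get 29.42 next round, worth 0.55 × 29.42 = 16.181 now, so the distributor offers 16.181, keeping 33.819.
Round 1 (the studio proposes): the distributor can get 33.819 next round, worth 0.42 × 33.819 = 14.20398 now. The studio offers 14.20398 and keeps 50 − 14.20398 = 35.79602.

14.20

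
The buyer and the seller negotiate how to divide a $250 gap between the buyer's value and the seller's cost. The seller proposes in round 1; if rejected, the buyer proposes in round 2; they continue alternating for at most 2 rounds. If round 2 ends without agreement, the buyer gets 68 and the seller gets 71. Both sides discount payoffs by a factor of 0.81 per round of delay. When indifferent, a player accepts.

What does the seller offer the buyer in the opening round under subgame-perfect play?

Round 2 (the buyer proposes): the seller gets 71 if talks fail, so the buyer offers 71 and keeps 179.
Round 1 (the seller proposes): the buyer can get 179 next round, worth 0.81 × 179 = 144.99 now; the seller offers that and keeps 105.01.

144.99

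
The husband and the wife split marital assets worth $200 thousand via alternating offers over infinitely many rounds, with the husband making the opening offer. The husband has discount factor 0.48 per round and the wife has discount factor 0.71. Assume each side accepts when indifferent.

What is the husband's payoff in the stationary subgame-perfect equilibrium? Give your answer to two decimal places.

87.99

Let x be the husband's share when the husband proposes and y be the wife's share when the wife proposes.
The wife accepts iff offered ≥ 0.71·y, so x = 200 − 0.71y. Symmetrically y = 200 − 0.48x.
Substituting: x = 200 − 0.71(200 − 0.48x), giving x(1 − 0.48·0.71) = 200(1 − 0.71).
So x = 200 × 0.29 / 0.6592 ≈ 87.9854, and the wife receives 200 − x ≈ 112.0146.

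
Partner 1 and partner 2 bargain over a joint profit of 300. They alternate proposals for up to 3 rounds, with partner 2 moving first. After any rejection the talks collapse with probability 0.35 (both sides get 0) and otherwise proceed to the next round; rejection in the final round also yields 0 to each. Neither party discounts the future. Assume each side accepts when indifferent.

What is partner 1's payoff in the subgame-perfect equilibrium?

68.25

Round 3 (partner 2 proposes): partner 1 will accept anything ≥ 0, so partner 2 offers 0 and keeps 300.
Round 2 (partner 1 proposes): rejecting gives partner 2 an expected 0.65 × 300 = 195; partner 1 offers that and keeps 105.
Round 1 (partner 2 proposes): rejecting gives partner 1 an expected 0.65 × 105 = 68.25; partner 2 offers that and keeps 231.75.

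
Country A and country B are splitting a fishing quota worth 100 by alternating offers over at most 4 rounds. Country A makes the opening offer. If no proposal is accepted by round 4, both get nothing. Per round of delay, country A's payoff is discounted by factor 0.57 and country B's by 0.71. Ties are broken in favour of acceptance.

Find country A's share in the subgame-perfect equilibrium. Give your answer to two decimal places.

40.74

Round 4 (country B proposes): country A will accept anything ≥ 0, so country B offers 0 and keeps 100.
Round 3 (country A proposes): country B can get 100 next round, worth 0.71 × 100 = 71 now, so country A offers 71, keeping 29.
Round 2 (country B proposes): country A can get 29 next round, worth 0.57 × 29 = 16.53 now, so country B offers 16.53, keeping 83.47.
Round 1 (country A proposes): country B can get 83.47 next round, worth 0.71 × 83.47 = 59.2637 now, so country A offers 59.2637, keeping 40.7363.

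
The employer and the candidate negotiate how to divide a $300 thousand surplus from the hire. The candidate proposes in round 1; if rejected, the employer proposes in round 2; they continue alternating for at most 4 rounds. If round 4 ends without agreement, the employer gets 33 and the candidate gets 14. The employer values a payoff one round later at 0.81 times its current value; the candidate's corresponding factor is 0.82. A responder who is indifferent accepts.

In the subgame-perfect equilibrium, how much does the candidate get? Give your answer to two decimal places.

102.39

Round 4 (the employer proposes): the candidate gets 14 if talks fail, so the employer offers 14 and keeps 286.
Round 3 (the candidate proposes): the employer can get 286 next round, worth 0.81 × 286 = 231.66 now, so the candidate offers 231.66, keeping 68.34.
Round 2 (the employer proposes): the candidate can get 68.34 next round, worth 0.82 × 68.34 = 56.0388 now; the employer offers that and keeps 243.9612.
Round 1 (the candidate proposes): the employer can get 243.9612 next round, worth 0.81 × 243.9612 = 197.608572 now, so the candidate offers 197.608572, keeping 102.391428.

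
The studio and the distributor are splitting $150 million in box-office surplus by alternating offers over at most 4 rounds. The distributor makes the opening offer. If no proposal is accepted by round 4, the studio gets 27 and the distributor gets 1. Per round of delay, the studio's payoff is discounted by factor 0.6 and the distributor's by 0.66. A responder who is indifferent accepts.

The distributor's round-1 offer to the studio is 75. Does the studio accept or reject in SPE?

Accept

Work out the studio's continuation value if the offer is rejected.
Round 4 (the studio proposes): the distributor gets 1 if talks fail, so the studio offers 1 and keeps 149.
Round 3 (the distributor proposes): the studio can get 149 next round, worth 0.6 × 149 = 89.4 now; the distributor offers that and keeps 60.6.
Round 2 (the studio proposes): the distributor can get 60.6 next round, worth 0.66 × 60.6 = 39.996 now; the studio offers that and keeps 110.004.
So by rejecting in round 1, the studio gets 110.004 next round, worth 0.6 × 110.004 = 66.0024 now.
Offer 75 ≥ 66.0024, so the studio accepts.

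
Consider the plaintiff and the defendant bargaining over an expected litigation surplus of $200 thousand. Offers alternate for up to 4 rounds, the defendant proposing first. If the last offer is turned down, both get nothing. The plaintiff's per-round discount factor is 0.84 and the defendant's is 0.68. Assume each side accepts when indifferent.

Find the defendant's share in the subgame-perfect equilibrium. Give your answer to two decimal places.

50.28

Round 4 (the plaintiff proposes): rejection yields 0 for the defendant; the plaintiff offers 0 and keeps 200.
Round 3 (the defendant proposes): the plaintiff can get 200 next round, worth 0.84 × 200 = 168 now; the defendant offers that and keeps 32.
Round 2 (the plaintiff proposes): the defendant can get 32 next round, worth 0.68 × 32 = 21.76 now. The plaintiff offers 21.76 and keeps 200 − 21.76 = 178.24.
Round 1 (the defendant proposes): the plaintiff can get 178.24 next round, worth 0.84 × 178.24 = 149.7216 now; the defendant offers that and keeps 50.2784.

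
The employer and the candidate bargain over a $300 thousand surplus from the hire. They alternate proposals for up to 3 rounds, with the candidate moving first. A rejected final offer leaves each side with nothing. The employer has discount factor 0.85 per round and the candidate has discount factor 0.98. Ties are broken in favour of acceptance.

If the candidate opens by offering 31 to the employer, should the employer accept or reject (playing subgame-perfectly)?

Accept

Round 3 (the candidate proposes): the employer will accept anything ≥ 0, so the candidate offers 0 and keeps 300.
Round 2 (the employer proposes): the candidate can get 300 next round, worth 0.98 × 300 = 294 now; the employer offers that and keeps 6.
So by rejecting in round 1, the employer gets 6 next round, worth 0.85 × 6 = 5.1 now.
Offer 31 ≥ 5.1, so the employer accepts.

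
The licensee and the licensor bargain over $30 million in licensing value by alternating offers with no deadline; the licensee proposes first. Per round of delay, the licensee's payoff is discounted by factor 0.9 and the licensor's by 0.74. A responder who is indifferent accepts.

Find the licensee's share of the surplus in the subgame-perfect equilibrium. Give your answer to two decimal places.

23.35

Let x be the licensee's share when the licensee proposes and y be the licensor's share when the licensor proposes.
The licensor accepts iff offered ≥ 0.74·y, so x = 30 − 0.74y. Symmetrically y = 30 − 0.9x.
Substituting: x = 30 − 0.74(30 − 0.9x), giving x(1 − 0.9·0.74) = 30(1 − 0.74).
So x = 30 × 0.26 / 0.334 ≈ 23.3533, and the licensor receives 30 − x ≈ 6.6467.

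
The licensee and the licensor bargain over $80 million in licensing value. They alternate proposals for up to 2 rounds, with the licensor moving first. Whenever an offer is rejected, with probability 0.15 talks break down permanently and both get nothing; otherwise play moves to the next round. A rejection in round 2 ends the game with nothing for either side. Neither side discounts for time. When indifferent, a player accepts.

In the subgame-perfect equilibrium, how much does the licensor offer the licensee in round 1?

68

By backward induction:
Round 2 (the licensee proposes): the licensor will accept anything ≥ 0, so the licensee offers 0 and keeps 80.
Round 1 (the licensor proposes): rejecting gives the licensee an expected 0.85 × 80 = 68; the licensor offers that and keeps 12.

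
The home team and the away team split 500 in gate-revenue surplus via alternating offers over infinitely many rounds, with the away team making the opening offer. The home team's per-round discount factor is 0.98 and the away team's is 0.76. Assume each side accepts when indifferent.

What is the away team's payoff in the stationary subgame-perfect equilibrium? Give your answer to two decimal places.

39.18

In a stationary SPE each proposer offers the other exactly their discounted continuation value.
If the away team keeps x when proposing and the home team keeps y when proposing, then x = 500 − 0.98y and y = 500 − 0.76x.
Solving: x = 500(1 − 0.98) / (1 − 0.76·0.98) = 10 / 0.2552 ≈ 39.1850.
The home team gets 500 − 39.1850 ≈ 460.8150.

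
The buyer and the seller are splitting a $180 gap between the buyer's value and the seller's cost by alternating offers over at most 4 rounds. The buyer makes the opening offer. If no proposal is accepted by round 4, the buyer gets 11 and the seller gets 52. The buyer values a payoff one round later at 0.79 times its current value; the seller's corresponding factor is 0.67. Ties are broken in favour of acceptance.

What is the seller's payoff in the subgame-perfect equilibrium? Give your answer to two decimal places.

Solve by backward induction from round 4.
Round 4 (the seller proposes): the buyer gets 11 if talks fail, so the seller offers 11 and keeps 169.
Round 3 (the buyer proposes): the seller can get 169 next round, worth 0.67 × 169 = 113.23 now. The buyer offers 113.23 and keeps 180 − 113.23 = 66.77.
Round 2 (the seller proposes): the buyer can get 66.77 next round, worth 0.79 × 66.77 = 52.7483 now; the seller offers that and keeps 127.2517.
Round 1 (the buyer proposes): the seller can get 127.2517 next round, worth 0.67 × 127.2517 = 85.258639 now. The buyer offers 85.258639 and keeps 180 − 85.258639 = 94.741361.

85.26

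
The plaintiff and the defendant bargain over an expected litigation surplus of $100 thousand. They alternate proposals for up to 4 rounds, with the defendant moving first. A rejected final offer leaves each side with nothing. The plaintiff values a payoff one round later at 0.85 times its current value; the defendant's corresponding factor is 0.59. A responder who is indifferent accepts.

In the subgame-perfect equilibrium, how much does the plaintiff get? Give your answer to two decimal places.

77.48

Round 4 (the plaintiff proposes): rejection yields 0 for the defendant; the plaintiff offers 0 and keeps 100.
Round 3 (the defendant proposes): the plaintiff can get 100 next round, worth 0.85 × 100 = 85 now, so the defendant offers 85, keeping 15.
Round 2 (the plaintiff proposes): the defendant can get 15 next round, worth 0.59 × 15 = 8.85 now, so the plaintiff offers 8.85, keeping 91.15.
Round 1 (the defendant proposes): the plaintiff can get 91.15 next round, worth 0.85 × 91.15 = 77.4775 now. The defendant offers 77.4775 and keeps 100 − 77.4775 = 22.5225.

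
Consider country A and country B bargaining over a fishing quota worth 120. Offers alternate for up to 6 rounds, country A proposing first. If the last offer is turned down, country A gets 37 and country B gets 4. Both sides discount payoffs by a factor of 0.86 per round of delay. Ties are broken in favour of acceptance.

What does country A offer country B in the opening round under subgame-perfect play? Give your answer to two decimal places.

64.18

Round 6 (country B proposes): country A gets 37 if talks fail, so country B offers 37 and keeps 83.
Round 5 (country A proposes): country B can get 83 next round, worth 0.86 × 83 = 71.38 now, so country A offers 71.38, keeping 48.62.
Round 4 (country B proposes): country A can get 48.62 next round, worth 0.86 × 48.62 = 41.8132 now, so country B offers 41.8132, keeping 78.1868.
Round 3 (country A proposes): country B can get 78.1868 next round, worth 0.86 × 78.1868 = 67.240648 now, so country A offers 67.240648, keeping 52.759352.
Round 2 (country B proposes): country A can get 52.759352 next round, worth 0.86 × 52.759352 = 45.37304272 now, so country B offers 45.37304272, keeping 74.62695728.
Round 1 (country A proposes): country B can get 74.62695728 next round, worth 0.86 × 74.62695728 = 64.1791832608 now; country A offers that and keeps 55.8208167392.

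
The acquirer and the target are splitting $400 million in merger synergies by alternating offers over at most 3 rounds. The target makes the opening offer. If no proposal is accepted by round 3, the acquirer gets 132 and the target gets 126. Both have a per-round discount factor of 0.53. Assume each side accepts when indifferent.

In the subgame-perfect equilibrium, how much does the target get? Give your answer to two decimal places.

263.28

Round 3 (the target proposes): the acquirer gets 132 if talks fail, so the target offers 132 and keeps 268.
Round 2 (the acquirer proposes): the target can get 268 next round, worth 0.53 × 268 = 142.04 now; the acquirer offers that and keeps 257.96.
Round 1 (the target proposes): the acquirer can get 257.96 next round, worth 0.53 × 257.96 = 136.7188 now, so the target offers 136.7188, keeping 263.2812.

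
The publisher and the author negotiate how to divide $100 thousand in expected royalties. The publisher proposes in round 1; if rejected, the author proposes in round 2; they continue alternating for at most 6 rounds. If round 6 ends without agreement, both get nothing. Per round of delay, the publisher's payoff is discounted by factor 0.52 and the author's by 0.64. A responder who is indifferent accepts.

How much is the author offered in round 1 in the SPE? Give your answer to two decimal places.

48.03

By backward induction:
Round 6 (the author proposes): rejection yields 0 for the publisher; the author offers 0 and keeps 100.
Round 5 (the publisher proposes): the author can get 100 next round, worth 0.64 × 100 = 64 now. The publisher offers 64 and keeps 100 − 64 = 36.
Round 4 (the author proposes): the publisher can get 36 next round, worth 0.52 × 36 = 18.72 now; the author offers that and keeps 81.28.
Round 3 (the publisher proposes): the author can get 81.28 next round, worth 0.64 × 81.28 = 52.0192 now, so the publisher offers 52.0192, keeping 47.9808.
Round 2 (the author proposes): the publisher can get 47.9808 next round, worth 0.52 × 47.9808 = 24.950016 now; the author offers that and keeps 75.049984.
Round 1 (the publisher proposes): the author can get 75.049984 next round, worth 0.64 × 75.049984 = 48.03198976 now, so the publisher offers 48.03198976, keeping 51.96801024.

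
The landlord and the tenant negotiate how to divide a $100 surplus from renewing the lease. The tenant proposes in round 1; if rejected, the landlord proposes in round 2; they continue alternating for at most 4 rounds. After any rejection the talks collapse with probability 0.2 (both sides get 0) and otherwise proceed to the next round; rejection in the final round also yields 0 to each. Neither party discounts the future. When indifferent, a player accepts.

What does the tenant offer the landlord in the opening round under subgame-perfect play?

67.2

Round 4 (the landlord proposes): rejection yields 0 for the tenant; the landlord offers 0 and keeps 100.
Round 3 (the tenant proposes): rejecting gives the landlord an expected 0.8 × 100 = 80, so the tenant offers 80, keeping 20.
Round 2 (the landlord proposes): rejecting gives the tenant an expected 0.8 × 20 = 16. The landlord offers 16 and keeps 100 − 16 = 84.
Round 1 (the tenant proposes): rejecting gives the landlord an expected 0.8 × 84 = 67.2, so the tenant offers 67.2, keeping 32.8.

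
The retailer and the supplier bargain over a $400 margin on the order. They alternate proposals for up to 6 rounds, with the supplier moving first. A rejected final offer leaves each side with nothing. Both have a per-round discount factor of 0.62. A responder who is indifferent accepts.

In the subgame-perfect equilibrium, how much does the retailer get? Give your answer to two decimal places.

By backward induction:
Round 6 (the retailer proposes): rejection yields 0 for the supplier; the retailer offers 0 and keeps 400.
Round 5 (the supplier proposes): the retailer can get 400 next round, worth 0.62 × 400 = 248 now, so the supplier offers 248, keeping 152.
Round 4 (the retailer proposes): the supplier can get 152 next round, worth 0.62 × 152 = 94.24 now; the retailer offers that and keeps 305.76.
Round 3 (the supplier proposes): the retailer can get 305.76 next round, worth 0.62 × 305.76 = 189.5712 now, so the supplier offers 189.5712, keeping 210.4288.
Round 2 (the retailer proposes): the supplier can get 210.4288 next round, worth 0.62 × 210.4288 = 130.465856 now. The retailer offers 130.465856 and keeps 400 − 130.465856 = 269.534144.
Round 1 (the supplier proposes): the retailer can get 269.534144 next round, worth 0.62 × 269.534144 = 167.11116928 now, so the supplier offers 167.11116928, keeping 232.88883072.

167.11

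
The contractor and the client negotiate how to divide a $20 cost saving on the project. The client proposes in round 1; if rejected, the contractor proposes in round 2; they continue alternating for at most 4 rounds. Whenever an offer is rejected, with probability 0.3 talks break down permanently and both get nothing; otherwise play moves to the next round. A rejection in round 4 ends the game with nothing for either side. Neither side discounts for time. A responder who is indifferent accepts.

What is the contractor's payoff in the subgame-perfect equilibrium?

Round 4 (the contractor proposes): rejection yields 0 for the client; the contractor offers 0 and keeps 20.
Round 3 (the client proposes): rejecting gives the contractor an expected 0.7 × 20 = 14; the client offers that and keeps 6.
Round 2 (the contractor proposes): rejecting gives the client an expected 0.7 × 6 = 4.2. The contractor offers 4.2 and keeps 20 − 4.2 = 15.8.
Round 1 (the client proposes): rejecting gives the contractor an expected 0.7 × 15.8 = 11.06. The client offers 11.06 and keeps 20 − 11.06 = 8.94.

11.06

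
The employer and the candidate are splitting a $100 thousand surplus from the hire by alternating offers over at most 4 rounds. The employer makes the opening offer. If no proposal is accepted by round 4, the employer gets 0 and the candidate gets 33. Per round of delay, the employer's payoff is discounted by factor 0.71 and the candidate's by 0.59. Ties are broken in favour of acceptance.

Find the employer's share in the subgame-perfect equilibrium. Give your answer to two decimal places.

58.17

By backward induction:
Round 4 (the candidate proposes): rejection yields 0 for the employer; the candidate offers 0 and keeps 100.
Round 3 (the employer proposes): the candidate can get 100 next round, worth 0.59 × 100 = 59 now; the employer offers that and keeps 41.
Round 2 (the candidate proposes): the employer can get 41 next round, worth 0.71 × 41 = 29.11 now. The candidate offers 29.11 and keeps 100 − 29.11 = 70.89.
Round 1 (the employer proposes): the candidate can get 70.89 next round, worth 0.59 × 70.89 = 41.8251 now, so the employer offers 41.8251, keeping 58.1749.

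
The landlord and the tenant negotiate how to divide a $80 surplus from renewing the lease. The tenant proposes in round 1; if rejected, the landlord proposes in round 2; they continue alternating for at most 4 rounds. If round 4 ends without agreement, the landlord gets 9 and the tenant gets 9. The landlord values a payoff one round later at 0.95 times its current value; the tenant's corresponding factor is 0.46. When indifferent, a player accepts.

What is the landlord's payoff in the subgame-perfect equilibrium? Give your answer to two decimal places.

Round 4 (the landlord proposes): the tenant gets 9 if talks fail, so the landlord offers 9 and keeps 71.
Round 3 (the tenant proposes): the landlord can get 71 next round, worth 0.95 × 71 = 67.45 now; the tenant offers that and keeps 12.55.
Round 2 (the landlord proposes): the tenant can get 12.55 next round, worth 0.46 × 12.55 = 5.773 now; the landlord offers that and keeps 74.227.
Round 1 (the tenant proposes): the landlord can get 74.227 next round, worth 0.95 × 74.227 = 70.51565 now, so the tenant offers 70.51565, keeping 9.48435.

70.52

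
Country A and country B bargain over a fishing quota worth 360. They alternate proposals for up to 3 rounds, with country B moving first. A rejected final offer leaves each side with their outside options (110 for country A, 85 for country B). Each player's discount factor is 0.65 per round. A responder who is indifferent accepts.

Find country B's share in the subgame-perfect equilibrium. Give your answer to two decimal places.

Round 3 (country B proposes): country A gets 110 if talks fail, so country B offers 110 and keeps 250.
Round 2 (country A proposes): country B can get 250 next round, worth 0.65 × 250 = 162.5 now. Country A offers 162.5 and keeps 360 − 162.5 = 197.5.
Round 1 (country B proposes): country A can get 197.5 next round, worth 0.65 × 197.5 = 128.375 now; country B offers that and keeps 231.625.

231.63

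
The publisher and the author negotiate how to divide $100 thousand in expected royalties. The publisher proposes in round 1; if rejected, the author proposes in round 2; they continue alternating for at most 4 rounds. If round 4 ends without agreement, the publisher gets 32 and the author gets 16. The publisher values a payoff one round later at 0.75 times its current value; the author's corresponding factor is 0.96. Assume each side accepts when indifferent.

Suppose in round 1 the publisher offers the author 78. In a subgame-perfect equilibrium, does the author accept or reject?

Round 4 (the author proposes): the publisher gets 32 if talks fail, so the author offers 32 and keeps 68.
Round 3 (the publisher proposes): the author can get 68 next round, worth 0.96 × 68 = 65.28 now; the publisher offers that and keeps 34.72.
Round 2 (the author proposes): the publisher can get 34.72 next round, worth 0.75 × 34.72 = 26.04 now; the author offers that and keeps 73.96.
So by rejecting in round 1, the author gets 73.96 next round, worth 0.96 × 73.96 = 71.0016 now.
Offer 78 ≥ 71.0016, so the author accepts.

Accept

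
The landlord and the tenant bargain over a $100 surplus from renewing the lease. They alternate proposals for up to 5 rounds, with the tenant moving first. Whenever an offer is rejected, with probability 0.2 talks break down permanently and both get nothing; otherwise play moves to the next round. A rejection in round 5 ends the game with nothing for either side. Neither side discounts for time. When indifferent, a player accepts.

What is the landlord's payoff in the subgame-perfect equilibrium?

Round 5 (the tenant proposes): the landlord will accept anything ≥ 0, so the tenant offers 0 and keeps 100.
Round 4 (the landlord proposes): rejecting gives the tenant an expected 0.8 × 100 = 80, so the landlord offers 80, keeping 20.
Round 3 (the tenant proposes): rejecting gives the landlord an expected 0.8 × 20 = 16; the tenant offers that and keeps 84.
Round 2 (the landlord proposes): rejecting gives the tenant an expected 0.8 × 84 = 67.2, so the landlord offers 67.2, keeping 32.8.
Round 1 (the tenant proposes): rejecting gives the landlord an expected 0.8 × 32.8 = 26.24; the tenant offers that and keeps 73.76.

26.24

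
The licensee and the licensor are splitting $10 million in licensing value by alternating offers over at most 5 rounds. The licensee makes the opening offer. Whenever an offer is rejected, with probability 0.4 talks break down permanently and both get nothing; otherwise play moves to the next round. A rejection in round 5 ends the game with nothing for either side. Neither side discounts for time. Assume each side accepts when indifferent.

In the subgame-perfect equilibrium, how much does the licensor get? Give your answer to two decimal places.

Round 5 (the licensee proposes): the licensor will accept anything ≥ 0, so the licensee offers 0 and keeps 10.
Round 4 (the licensor proposes): rejecting gives the licensee an expected 0.6 × 10 = 6, so the licensor offers 6, keeping 4.
Round 3 (the licensee proposes): rejecting gives the licensor an expected 0.6 × 4 = 2.4, so the licensee offers 2.4, keeping 7.6.
Round 2 (the licensor proposes): rejecting gives the licensee an expected 0.6 × 7.6 = 4.56, so the licensor offers 4.56, keeping 5.44.
Round 1 (the licensee proposes): rejecting gives the licensor an expected 0.6 × 5.44 = 3.264; the licensee offers that and keeps 6.736.

3.26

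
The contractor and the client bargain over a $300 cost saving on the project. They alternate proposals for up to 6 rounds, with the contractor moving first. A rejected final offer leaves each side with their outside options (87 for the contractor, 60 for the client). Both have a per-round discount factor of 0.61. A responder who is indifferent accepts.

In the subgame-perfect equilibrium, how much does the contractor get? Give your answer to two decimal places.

Round 6 (the client proposes): the contractor gets 87 if talks fail, so the client offers 87 and keeps 213.
Round 5 (the contractor proposes): the client can get 213 next round, worth 0.61 × 213 = 129.93 now; the contractor offers that and keeps 170.07.
Round 4 (the client proposes): the contractor can get 170.07 next round, worth 0.61 × 170.07 = 103.7427 now; the client offers that and keeps 196.2573.
Round 3 (the contractor proposes): the client can get 196.2573 next round, worth 0.61 × 196.2573 = 119.716953 now. The contractor offers 119.716953 and keeps 300 − 119.716953 = 180.283047.
Round 2 (the client proposes): the contractor can get 180.283047 next round, worth 0.61 × 180.283047 = 109.97265867 now, so the client offers 109.97265867, keeping 190.02734133.
Round 1 (the contractor proposes): the client can get 190.02734133 next round, worth 0.61 × 190.02734133 = 115.9166782113 now. The contractor offers 115.9166782113 and keeps 300 − 115.9166782113 = 184.0833217887.

184.08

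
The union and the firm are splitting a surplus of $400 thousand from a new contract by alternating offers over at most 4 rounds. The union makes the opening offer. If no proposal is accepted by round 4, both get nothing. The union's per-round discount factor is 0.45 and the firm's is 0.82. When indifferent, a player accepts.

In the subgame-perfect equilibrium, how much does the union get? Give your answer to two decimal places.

Work backward from the last round.
Round 4 (the firm proposes): the union will accept anything ≥ 0, so the firm offers 0 and keeps 400.
Round 3 (the union proposes): the firm can get 400 next round, worth 0.82 × 400 = 328 now, so the union offers 328, keeping 72.
Round 2 (the firm proposes): the union can get 72 next round, worth 0.45 × 72 = 32.4 now. The firm offers 32.4 and keeps 400 − 32.4 = 367.6.
Round 1 (the union proposes): the firm can get 367.6 next round, worth 0.82 × 367.6 = 301.432 now; the union offers that and keeps 98.568.

98.57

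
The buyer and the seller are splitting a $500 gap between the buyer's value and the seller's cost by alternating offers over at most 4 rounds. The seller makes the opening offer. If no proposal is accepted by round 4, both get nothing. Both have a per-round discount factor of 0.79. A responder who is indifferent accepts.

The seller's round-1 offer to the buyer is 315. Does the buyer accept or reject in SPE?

Reject

Work out the buyer's continuation value if the offer is rejected.
Round 4 (the buyer proposes): rejection yields 0 for the seller; the buyer offers 0 and keeps 500.
Round 3 (the seller proposes): the buyer can get 500 next round, worth 0.79 × 500 = 395 now, so the seller offers 395, keeping 105.
Round 2 (the buyer proposes): the seller can get 105 next round, worth 0.79 × 105 = 82.95 now. The buyer offers 82.95 and keeps 500 − 82.95 = 417.05.
So by rejecting in round 1, the buyer gets 417.05 next round, worth 0.79 × 417.05 = 329.4695 now.
Offer 315 < 329.4695, so the buyer rejects.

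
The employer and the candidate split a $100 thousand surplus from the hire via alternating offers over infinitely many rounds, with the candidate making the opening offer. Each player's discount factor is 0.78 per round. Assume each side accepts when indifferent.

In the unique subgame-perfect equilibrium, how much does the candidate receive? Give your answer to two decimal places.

Let x be the candidate's share when the candidate proposes and y be the employer's share when the employer proposes.
The employer accepts iff offered ≥ 0.78·y, so x = 100 − 0.78y. Symmetrically y = 100 − 0.78x.
Substituting: x = 100 − 0.78(100 − 0.78x), giving x(1 − 0.78·0.78) = 100(1 − 0.78).
So x = 100 × 0.22 / 0.3916 ≈ 56.1798, and the employer receives 100 − x ≈ 43.8202.

56.18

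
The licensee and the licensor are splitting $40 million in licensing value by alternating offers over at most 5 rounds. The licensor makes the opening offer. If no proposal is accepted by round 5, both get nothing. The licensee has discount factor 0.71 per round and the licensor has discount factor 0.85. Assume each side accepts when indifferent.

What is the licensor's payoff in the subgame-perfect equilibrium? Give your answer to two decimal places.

Round 5 (the licensor proposes): rejection yields 0 for the licensee; the licensor offers 0 and keeps 40.
Round 4 (the licensee proposes): the licensor can get 40 next round, worth 0.85 × 40 = 34 now. The licensee offers 34 and keeps 40 − 34 = 6.
Round 3 (the licensor proposes): the licensee can get 6 next round, worth 0.71 × 6 = 4.26 now, so the licensor offers 4.26, keeping 35.74.
Round 2 (the licensee proposes): the licensor can get 35.74 next round, worth 0.85 × 35.74 = 30.379 now. The licensee offers 30.379 and keeps 40 − 30.379 = 9.621.
Round 1 (the licensor proposes): the licensee can get 9.621 next round, worth 0.71 × 9.621 = 6.83091 now; the licensor offers that and keeps 33.16909.

33.17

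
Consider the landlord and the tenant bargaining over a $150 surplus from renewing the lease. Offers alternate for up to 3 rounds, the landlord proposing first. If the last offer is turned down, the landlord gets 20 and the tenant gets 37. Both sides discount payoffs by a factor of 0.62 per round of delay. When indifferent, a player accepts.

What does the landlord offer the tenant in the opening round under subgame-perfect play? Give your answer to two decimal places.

49.56

Round 3 (the landlord proposes): the tenant gets 37 if talks fail, so the landlord offers 37 and keeps 113.
Round 2 (the tenant proposes): the landlord can get 113 next round, worth 0.62 × 113 = 70.06 now. The tenant offers 70.06 and keeps 150 − 70.06 = 79.94.
Round 1 (the landlord proposes): the tenant can get 79.94 next round, worth 0.62 × 79.94 = 49.5628 now; the landlord offers that and keeps 100.4372.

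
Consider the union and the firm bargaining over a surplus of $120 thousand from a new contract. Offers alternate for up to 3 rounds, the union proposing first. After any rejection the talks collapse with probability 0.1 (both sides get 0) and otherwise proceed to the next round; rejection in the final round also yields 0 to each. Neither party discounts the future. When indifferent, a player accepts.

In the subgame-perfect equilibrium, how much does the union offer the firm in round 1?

Round 3 (the union proposes): rejection yields 0 for the firm; the union offers 0 and keeps 120.
Round 2 (the firm proposes): rejecting gives the union an expected 0.9 × 120 = 108; the firm offers that and keeps 12.
Round 1 (the union proposes): rejecting gives the firm an expected 0.9 × 12 = 10.8; the union offers that and keeps 109.2.

10.8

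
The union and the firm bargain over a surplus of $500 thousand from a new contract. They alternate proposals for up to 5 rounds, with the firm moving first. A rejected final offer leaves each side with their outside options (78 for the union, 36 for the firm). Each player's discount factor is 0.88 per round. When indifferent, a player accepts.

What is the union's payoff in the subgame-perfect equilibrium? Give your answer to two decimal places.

140.46

Round 5 (the firm proposes): the union gets 78 if talks fail, so the firm offers 78 and keeps 422.
Round 4 (the union proposes): the firm can get 422 next round, worth 0.88 × 422 = 371.36 now, so the union offers 371.36, keeping 128.64.
Round 3 (the firm proposes): the union can get 128.64 next round, worth 0.88 × 128.64 = 113.2032 now, so the firm offers 113.2032, keeping 386.7968.
Round 2 (the union proposes): the firm can get 386.7968 next round, worth 0.88 × 386.7968 = 340.381184 now. The union offers 340.381184 and keeps 500 − 340.381184 = 159.618816.
Round 1 (the firm proposes): the union can get 159.618816 next round, worth 0.88 × 159.618816 = 140.46455808 now. The firm offers 140.46455808 and keeps 500 − 140.46455808 = 359.53544192.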